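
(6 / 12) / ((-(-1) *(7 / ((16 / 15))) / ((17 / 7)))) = 136 / 735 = 0.19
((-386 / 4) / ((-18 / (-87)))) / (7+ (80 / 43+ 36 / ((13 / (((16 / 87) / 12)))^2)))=-102618985677 / 1949452372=-52.64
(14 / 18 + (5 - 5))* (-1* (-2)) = 14 / 9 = 1.56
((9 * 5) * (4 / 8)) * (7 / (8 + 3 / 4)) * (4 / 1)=72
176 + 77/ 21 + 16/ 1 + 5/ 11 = 196.12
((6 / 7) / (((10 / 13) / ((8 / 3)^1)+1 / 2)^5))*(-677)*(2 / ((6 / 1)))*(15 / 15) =-634.77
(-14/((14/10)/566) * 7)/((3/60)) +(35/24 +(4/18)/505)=-28811610959/36360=-792398.54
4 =4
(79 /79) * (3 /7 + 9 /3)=24 /7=3.43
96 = 96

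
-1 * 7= -7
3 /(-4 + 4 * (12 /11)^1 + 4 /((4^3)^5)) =2952790016 /357913945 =8.25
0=0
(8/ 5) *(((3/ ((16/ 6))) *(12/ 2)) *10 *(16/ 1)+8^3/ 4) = 9664/ 5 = 1932.80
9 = 9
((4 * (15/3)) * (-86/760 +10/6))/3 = 1771/171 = 10.36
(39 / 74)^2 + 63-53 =56281 / 5476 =10.28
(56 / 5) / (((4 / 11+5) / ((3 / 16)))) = 231 / 590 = 0.39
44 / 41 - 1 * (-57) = 2381 / 41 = 58.07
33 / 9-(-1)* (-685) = -2044 / 3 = -681.33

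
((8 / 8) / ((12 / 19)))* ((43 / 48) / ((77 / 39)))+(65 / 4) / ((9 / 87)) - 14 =708655 / 4928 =143.80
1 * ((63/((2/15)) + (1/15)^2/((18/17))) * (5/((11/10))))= 1913642/891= 2147.75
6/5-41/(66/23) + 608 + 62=216781/330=656.91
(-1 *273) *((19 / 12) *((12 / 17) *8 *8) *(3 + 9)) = -3983616 / 17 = -234330.35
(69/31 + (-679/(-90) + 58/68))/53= 251929/1256895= 0.20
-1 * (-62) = 62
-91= -91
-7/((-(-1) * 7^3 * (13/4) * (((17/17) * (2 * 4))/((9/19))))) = -9/24206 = -0.00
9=9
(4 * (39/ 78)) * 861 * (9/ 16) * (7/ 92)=54243/ 736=73.70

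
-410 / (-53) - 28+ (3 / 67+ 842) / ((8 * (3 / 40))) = 14734631 / 10653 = 1383.14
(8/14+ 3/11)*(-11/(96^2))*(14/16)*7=-455/73728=-0.01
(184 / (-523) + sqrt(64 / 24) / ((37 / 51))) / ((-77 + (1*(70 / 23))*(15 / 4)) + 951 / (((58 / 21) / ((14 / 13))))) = -3190928 / 2768371319 + 589628*sqrt(6) / 195850361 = 0.01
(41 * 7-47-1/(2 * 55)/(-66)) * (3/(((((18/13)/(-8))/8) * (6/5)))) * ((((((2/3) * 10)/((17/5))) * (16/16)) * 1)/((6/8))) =-72505.49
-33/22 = -3/2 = -1.50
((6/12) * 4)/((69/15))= 10/23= 0.43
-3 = -3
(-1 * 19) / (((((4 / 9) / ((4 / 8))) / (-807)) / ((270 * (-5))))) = -93147975 / 4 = -23286993.75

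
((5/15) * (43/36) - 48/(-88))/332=1121/394416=0.00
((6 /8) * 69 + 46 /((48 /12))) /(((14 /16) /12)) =6072 /7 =867.43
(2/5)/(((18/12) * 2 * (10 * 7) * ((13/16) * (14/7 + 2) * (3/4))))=16/20475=0.00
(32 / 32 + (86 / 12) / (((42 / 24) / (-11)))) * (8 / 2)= -3700 / 21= -176.19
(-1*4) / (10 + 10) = -1 / 5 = -0.20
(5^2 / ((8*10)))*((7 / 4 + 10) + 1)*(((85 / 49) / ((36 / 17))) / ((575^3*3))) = 4913 / 858503520000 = 0.00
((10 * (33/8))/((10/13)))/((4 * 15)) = 143/160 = 0.89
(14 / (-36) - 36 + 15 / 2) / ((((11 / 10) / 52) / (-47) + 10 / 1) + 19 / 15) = -6354400 / 2478117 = -2.56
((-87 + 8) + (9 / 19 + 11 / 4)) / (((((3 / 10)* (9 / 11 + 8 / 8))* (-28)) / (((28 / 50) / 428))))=63349 / 9758400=0.01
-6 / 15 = -2 / 5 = -0.40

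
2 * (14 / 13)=28 / 13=2.15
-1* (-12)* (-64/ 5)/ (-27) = 256/ 45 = 5.69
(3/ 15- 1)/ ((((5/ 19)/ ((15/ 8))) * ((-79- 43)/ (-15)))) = -171/ 244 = -0.70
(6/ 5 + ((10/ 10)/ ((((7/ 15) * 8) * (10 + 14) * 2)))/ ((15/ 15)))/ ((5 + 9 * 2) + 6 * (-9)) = -5401/ 138880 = -0.04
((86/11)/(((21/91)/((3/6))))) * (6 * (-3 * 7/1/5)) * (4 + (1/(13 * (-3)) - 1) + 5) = -187222/55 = -3404.04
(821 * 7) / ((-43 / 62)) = -356314 / 43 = -8286.37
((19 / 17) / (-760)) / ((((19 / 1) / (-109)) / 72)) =981 / 1615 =0.61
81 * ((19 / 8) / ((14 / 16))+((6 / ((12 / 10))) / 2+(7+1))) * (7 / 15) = 999 / 2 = 499.50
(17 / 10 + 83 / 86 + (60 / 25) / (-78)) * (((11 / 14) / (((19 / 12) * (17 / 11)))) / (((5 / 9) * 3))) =0.51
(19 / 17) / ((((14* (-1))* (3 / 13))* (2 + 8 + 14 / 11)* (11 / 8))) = -247 / 11067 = -0.02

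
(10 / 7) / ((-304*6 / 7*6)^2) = 0.00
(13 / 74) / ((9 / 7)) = 91 / 666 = 0.14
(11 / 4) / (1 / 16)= 44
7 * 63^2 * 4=111132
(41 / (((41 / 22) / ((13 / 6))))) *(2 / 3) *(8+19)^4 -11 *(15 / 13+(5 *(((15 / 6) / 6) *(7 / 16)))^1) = 42152426239 / 2496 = 16887991.28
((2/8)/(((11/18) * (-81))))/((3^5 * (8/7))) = -7/384912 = -0.00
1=1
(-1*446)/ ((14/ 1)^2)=-223/ 98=-2.28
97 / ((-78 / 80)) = -3880 / 39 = -99.49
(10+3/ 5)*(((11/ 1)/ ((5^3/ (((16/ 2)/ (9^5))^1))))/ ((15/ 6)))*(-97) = -904816/ 184528125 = -0.00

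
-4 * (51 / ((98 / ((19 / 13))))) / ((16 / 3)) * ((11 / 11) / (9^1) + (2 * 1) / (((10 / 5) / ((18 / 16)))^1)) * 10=-143735 / 20384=-7.05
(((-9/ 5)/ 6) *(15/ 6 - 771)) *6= 13833/ 10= 1383.30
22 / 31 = 0.71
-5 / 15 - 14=-14.33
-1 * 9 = -9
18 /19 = 0.95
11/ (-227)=-11/ 227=-0.05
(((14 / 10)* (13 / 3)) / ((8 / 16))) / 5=182 / 75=2.43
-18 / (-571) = 18 / 571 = 0.03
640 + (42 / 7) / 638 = 204163 / 319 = 640.01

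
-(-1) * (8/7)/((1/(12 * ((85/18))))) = 1360/21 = 64.76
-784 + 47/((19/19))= -737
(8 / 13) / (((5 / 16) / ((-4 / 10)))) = -0.79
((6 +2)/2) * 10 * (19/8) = 95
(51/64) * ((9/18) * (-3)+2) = 51/128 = 0.40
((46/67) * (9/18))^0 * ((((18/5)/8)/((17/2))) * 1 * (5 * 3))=27/34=0.79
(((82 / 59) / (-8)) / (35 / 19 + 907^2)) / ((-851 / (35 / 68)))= 27265 / 213461532646368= 0.00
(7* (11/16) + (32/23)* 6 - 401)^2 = 20370425625/135424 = 150419.61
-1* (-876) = 876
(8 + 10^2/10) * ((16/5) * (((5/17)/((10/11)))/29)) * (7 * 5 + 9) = 28.27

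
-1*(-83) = 83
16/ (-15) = -16/ 15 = -1.07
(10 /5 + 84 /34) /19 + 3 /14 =107 /238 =0.45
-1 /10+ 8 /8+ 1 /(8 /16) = 29 /10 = 2.90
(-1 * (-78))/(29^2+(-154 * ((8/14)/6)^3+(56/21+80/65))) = 1341522/14529103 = 0.09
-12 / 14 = -6 / 7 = -0.86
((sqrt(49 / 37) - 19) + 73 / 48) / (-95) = 839 / 4560 - 7 * sqrt(37) / 3515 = 0.17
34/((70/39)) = 663/35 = 18.94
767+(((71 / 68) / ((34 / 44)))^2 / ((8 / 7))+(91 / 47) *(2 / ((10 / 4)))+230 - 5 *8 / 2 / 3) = 1871948215679 / 1884233760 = 993.48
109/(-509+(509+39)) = 109/39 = 2.79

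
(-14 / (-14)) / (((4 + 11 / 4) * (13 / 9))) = 4 / 39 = 0.10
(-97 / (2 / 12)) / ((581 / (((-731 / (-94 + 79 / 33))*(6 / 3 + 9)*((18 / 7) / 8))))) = -694959507 / 24589082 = -28.26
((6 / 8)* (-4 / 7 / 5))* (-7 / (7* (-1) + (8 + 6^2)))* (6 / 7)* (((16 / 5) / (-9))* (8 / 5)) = -0.01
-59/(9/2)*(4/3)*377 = -177944/27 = -6590.52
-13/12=-1.08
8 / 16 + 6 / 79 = 91 / 158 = 0.58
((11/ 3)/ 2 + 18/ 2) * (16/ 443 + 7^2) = 470665/ 886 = 531.22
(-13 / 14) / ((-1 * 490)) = 13 / 6860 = 0.00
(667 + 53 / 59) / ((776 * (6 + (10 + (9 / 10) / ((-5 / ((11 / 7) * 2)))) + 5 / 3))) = 10344075 / 205524376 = 0.05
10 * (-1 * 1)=-10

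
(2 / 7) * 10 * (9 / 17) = 180 / 119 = 1.51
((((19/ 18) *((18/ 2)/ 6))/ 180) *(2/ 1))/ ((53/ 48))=38/ 2385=0.02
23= 23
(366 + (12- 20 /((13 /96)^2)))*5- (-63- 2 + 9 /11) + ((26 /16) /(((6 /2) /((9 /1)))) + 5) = -51891347 /14872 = -3489.20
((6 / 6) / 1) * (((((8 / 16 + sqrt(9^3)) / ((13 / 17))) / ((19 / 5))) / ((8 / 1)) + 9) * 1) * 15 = 603645 / 3952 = 152.74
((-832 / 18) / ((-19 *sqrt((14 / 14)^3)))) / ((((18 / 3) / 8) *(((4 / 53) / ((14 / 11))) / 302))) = 93218944 / 5643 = 16519.39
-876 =-876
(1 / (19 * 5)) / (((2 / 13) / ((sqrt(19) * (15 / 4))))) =39 * sqrt(19) / 152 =1.12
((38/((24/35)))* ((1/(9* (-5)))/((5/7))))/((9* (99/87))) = -26999/160380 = -0.17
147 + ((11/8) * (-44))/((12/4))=761/6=126.83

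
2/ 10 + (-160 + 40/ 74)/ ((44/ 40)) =-294593/ 2035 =-144.76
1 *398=398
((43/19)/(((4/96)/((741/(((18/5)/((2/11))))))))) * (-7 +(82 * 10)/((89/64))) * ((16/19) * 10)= 185523603200/18601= 9973851.04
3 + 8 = 11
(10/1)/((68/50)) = 125/17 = 7.35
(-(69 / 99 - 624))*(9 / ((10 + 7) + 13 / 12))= 310.22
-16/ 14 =-8/ 7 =-1.14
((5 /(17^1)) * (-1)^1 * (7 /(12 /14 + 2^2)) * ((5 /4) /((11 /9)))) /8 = -11025 /203456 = -0.05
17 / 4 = 4.25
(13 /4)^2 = 169 /16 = 10.56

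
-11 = -11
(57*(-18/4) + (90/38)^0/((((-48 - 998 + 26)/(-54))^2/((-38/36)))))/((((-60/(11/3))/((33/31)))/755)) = 90294496347/7167200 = 12598.29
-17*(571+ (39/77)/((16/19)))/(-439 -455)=11971621/1101408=10.87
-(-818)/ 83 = 818/ 83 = 9.86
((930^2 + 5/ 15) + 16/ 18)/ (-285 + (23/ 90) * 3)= -77841110/ 25581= -3042.93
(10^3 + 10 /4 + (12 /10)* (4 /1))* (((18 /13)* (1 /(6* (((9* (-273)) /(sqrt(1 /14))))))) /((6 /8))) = -1439* sqrt(14) /159705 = -0.03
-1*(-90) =90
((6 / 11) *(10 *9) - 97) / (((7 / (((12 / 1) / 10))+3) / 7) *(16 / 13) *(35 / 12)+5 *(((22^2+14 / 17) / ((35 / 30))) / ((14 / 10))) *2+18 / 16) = -410895576 / 25506389359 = -0.02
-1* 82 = -82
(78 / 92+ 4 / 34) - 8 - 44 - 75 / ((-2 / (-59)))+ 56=-863146 / 391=-2207.53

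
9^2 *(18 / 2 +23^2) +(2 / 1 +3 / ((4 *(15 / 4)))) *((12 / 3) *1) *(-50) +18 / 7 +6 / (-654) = 32916249 / 763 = 43140.56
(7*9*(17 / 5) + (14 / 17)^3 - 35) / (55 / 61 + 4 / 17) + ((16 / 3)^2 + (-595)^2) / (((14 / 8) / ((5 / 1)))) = 12065583950836 / 11925585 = 1011739.38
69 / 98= 0.70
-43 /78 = -0.55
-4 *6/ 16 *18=-27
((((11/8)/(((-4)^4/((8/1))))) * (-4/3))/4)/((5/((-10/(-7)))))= -11/2688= -0.00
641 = 641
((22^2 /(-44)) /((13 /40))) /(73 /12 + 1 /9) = -15840 /2899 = -5.46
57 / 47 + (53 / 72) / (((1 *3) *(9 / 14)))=72841 / 45684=1.59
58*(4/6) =116/3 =38.67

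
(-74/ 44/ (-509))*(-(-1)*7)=0.02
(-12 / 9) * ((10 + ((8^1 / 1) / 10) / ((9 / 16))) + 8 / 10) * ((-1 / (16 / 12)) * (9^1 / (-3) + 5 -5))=-110 / 3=-36.67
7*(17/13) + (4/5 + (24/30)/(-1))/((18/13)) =119/13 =9.15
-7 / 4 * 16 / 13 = -28 / 13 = -2.15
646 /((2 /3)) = 969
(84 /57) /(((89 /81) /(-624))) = -1415232 /1691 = -836.92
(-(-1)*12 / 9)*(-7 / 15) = -28 / 45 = -0.62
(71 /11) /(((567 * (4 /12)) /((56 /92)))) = 142 /6831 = 0.02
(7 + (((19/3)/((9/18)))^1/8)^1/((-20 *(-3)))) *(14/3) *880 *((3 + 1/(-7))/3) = 2225960/81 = 27480.99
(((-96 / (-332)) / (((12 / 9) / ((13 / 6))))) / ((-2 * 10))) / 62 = -39 / 102920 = -0.00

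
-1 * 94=-94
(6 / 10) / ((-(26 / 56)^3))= -65856 / 10985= -6.00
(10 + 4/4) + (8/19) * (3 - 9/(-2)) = 269/19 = 14.16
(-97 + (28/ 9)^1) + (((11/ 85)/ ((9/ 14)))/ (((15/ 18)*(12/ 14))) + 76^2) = 2415017/ 425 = 5682.39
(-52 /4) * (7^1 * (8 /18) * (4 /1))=-1456 /9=-161.78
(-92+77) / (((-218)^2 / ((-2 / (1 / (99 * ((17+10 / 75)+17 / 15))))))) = 13563 / 11881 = 1.14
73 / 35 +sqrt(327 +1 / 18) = 20.17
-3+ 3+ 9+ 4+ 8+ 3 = 24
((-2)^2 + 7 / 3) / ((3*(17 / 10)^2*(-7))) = -1900 / 18207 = -0.10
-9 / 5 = -1.80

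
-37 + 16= -21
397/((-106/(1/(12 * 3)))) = -397/3816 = -0.10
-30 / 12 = -5 / 2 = -2.50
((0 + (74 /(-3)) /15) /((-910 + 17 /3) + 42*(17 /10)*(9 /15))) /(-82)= -0.00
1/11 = 0.09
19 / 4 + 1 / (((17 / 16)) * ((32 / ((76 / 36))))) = 2945 / 612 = 4.81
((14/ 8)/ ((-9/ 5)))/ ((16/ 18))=-35/ 32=-1.09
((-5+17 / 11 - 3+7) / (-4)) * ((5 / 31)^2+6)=-0.82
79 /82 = 0.96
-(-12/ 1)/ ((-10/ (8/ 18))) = -8/ 15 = -0.53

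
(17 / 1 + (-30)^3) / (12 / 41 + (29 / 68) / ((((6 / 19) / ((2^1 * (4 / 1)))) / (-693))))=18807151 / 5218317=3.60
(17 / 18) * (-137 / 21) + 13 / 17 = -34679 / 6426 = -5.40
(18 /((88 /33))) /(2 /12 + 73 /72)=486 /85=5.72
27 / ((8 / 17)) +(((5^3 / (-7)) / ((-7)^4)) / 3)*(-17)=23160239 / 403368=57.42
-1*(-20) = 20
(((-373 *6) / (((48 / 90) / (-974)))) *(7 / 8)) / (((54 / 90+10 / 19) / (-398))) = -1081745328825 / 856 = -1263721178.53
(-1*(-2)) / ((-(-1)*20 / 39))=39 / 10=3.90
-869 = -869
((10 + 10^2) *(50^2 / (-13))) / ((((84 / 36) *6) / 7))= -137500 / 13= -10576.92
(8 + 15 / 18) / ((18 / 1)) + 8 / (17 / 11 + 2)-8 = -7375 / 1404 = -5.25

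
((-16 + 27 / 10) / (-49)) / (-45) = -19 / 3150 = -0.01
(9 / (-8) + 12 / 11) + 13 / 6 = 563 / 264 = 2.13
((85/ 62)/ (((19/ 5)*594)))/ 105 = 85/ 14694372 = 0.00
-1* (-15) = 15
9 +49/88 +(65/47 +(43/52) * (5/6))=468947/40326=11.63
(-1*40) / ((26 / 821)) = -16420 / 13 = -1263.08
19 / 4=4.75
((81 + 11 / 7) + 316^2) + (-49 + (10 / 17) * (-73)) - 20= 11879369 / 119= 99826.63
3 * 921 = 2763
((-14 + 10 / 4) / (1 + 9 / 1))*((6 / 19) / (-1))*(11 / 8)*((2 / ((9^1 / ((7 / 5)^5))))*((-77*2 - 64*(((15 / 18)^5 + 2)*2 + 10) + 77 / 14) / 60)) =-119201109643 / 10935000000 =-10.90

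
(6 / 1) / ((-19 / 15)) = -90 / 19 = -4.74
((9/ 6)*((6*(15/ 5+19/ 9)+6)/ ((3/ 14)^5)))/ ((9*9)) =29580320/ 19683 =1502.84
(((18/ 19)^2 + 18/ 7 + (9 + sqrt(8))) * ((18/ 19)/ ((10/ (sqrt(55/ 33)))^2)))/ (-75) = -31509/ 12003250-sqrt(2)/ 2375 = -0.00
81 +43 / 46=3769 / 46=81.93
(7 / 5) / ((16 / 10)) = 7 / 8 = 0.88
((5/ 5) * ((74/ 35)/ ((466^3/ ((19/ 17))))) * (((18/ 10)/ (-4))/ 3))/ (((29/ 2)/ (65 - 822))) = 1596513/ 8730572397400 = 0.00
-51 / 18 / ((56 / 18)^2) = -459 / 1568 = -0.29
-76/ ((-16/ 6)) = 57/ 2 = 28.50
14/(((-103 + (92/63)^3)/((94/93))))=-109687284/774260743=-0.14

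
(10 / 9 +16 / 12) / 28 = 11 / 126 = 0.09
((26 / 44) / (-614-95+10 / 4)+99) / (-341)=-1538744 / 5300163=-0.29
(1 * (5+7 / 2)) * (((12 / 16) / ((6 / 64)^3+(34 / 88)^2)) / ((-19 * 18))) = -4212736 / 33922923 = -0.12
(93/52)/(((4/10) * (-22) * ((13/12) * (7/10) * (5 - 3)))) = -6975/52052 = -0.13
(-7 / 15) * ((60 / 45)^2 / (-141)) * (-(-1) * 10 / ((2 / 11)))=1232 / 3807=0.32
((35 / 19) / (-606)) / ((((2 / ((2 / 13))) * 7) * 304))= -5 / 45503328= -0.00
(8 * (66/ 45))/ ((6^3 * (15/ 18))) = 44/ 675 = 0.07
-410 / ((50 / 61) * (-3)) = 2501 / 15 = 166.73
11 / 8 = 1.38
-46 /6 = -23 /3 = -7.67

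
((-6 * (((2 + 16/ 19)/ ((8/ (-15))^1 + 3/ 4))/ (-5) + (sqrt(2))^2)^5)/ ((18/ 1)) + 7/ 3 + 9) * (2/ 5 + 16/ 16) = 219413577440834/ 13790373390105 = 15.91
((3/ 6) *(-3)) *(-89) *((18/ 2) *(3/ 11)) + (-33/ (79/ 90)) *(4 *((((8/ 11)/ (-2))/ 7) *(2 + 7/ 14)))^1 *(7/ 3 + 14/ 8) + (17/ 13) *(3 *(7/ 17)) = 9241941/ 22594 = 409.04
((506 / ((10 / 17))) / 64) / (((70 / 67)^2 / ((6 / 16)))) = 57921567 / 12544000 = 4.62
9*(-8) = -72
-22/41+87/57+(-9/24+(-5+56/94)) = -1109967/292904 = -3.79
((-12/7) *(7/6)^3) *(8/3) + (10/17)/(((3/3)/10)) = -632/459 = -1.38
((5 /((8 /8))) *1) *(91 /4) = 455 /4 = 113.75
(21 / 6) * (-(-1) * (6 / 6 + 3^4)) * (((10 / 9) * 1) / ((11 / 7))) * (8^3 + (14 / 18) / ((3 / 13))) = 25413850 / 243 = 104583.74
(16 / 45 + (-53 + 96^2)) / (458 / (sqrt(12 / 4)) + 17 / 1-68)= 7009967 / 1009805 + 188856758 * sqrt(3) / 9088245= 42.93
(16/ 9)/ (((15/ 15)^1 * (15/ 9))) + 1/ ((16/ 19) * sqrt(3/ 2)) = 19 * sqrt(6)/ 48 + 16/ 15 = 2.04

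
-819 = -819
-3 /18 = -1 /6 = -0.17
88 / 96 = 11 / 12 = 0.92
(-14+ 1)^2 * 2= 338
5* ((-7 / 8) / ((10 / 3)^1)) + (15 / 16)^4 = -35391 / 65536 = -0.54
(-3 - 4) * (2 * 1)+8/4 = -12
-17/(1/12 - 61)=12/43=0.28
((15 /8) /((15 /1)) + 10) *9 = 729 /8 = 91.12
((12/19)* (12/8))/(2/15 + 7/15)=30/19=1.58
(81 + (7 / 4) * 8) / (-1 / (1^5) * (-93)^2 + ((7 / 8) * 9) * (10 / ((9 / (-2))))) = -0.01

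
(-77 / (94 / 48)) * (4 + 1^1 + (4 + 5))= -25872 / 47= -550.47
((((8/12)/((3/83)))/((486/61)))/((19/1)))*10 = 1.22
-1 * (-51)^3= 132651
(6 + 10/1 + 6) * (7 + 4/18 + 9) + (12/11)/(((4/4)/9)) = 366.71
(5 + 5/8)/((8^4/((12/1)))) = 135/8192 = 0.02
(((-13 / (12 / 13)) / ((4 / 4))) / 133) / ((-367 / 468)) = 0.14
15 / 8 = 1.88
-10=-10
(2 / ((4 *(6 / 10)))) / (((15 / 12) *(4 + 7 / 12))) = 8 / 55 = 0.15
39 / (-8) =-39 / 8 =-4.88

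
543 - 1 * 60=483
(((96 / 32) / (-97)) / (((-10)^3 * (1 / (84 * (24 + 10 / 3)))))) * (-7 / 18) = -2009 / 72750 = -0.03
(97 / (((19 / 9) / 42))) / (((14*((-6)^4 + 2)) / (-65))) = -170235 / 24662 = -6.90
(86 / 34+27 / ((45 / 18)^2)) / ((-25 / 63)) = -183393 / 10625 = -17.26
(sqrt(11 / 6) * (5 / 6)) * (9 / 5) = sqrt(66) / 4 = 2.03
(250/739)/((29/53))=13250/21431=0.62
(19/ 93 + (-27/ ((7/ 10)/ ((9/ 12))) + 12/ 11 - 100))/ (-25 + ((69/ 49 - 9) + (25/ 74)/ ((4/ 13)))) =1893771740/ 467293101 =4.05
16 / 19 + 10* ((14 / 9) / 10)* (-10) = -2516 / 171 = -14.71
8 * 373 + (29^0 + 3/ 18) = 17911/ 6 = 2985.17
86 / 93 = 0.92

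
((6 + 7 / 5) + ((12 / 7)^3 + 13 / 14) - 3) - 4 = 21837 / 3430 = 6.37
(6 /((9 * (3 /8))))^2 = 256 /81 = 3.16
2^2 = 4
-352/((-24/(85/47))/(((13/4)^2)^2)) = 2959.28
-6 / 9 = -2 / 3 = -0.67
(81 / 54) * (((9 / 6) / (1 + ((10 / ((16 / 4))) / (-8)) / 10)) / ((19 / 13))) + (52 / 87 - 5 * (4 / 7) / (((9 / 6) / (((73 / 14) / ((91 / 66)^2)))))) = -63160586420 / 20792820867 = -3.04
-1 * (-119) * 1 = 119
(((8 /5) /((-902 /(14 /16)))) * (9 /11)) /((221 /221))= -63 /49610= -0.00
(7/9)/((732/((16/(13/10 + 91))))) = 280/1520181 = 0.00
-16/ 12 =-4/ 3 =-1.33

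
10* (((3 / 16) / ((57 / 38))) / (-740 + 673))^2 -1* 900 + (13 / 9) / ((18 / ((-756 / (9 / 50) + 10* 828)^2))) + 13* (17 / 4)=1725901595413 / 1292832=1334977.47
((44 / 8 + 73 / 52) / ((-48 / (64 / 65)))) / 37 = -359 / 93795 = -0.00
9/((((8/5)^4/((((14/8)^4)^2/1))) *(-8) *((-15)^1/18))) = 19456203375/1073741824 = 18.12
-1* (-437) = 437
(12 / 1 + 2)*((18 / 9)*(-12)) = -336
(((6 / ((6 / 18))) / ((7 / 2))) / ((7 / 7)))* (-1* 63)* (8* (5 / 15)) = -864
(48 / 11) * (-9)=-432 / 11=-39.27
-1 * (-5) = 5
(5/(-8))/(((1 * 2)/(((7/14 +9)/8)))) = -95/256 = -0.37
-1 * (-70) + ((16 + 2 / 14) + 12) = 687 / 7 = 98.14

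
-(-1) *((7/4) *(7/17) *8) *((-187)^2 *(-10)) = -2015860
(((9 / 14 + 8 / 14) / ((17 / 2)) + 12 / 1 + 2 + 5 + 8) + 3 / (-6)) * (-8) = -1492 / 7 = -213.14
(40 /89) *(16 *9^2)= 51840 /89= 582.47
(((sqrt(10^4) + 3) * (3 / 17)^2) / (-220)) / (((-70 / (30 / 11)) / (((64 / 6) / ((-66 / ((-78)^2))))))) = -7519824 / 13463065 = -0.56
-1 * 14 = -14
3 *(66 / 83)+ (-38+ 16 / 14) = -20028 / 581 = -34.47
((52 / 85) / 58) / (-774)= -13 / 953955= -0.00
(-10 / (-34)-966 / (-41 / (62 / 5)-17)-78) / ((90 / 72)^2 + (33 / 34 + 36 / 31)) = -319907600 / 39219109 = -8.16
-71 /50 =-1.42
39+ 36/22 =447/11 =40.64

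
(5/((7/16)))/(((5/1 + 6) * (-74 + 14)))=-4/231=-0.02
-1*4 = -4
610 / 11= 55.45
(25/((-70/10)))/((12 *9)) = -25/756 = -0.03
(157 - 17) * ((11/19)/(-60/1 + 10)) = -154/95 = -1.62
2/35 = 0.06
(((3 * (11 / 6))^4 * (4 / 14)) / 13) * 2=14641 / 364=40.22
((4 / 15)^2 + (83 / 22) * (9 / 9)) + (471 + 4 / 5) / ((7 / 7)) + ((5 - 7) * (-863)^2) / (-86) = 3787847341 / 212850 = 17795.85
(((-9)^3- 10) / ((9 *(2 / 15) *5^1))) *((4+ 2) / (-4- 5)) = 739 / 9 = 82.11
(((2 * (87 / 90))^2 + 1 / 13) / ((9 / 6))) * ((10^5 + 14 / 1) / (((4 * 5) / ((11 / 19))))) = 2045919722 / 277875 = 7362.73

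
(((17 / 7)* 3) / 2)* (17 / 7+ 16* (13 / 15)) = 29087 / 490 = 59.36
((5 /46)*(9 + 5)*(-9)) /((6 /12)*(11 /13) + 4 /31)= -50778 /2047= -24.81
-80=-80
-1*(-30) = 30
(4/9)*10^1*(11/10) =44/9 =4.89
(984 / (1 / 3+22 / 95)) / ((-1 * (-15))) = 18696 / 161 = 116.12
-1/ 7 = -0.14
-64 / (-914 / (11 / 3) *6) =176 / 4113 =0.04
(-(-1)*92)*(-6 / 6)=-92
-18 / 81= -2 / 9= -0.22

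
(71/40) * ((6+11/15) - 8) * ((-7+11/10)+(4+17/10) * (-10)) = 848521/6000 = 141.42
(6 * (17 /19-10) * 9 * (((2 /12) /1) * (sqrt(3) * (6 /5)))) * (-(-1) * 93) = -868806 * sqrt(3) /95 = -15840.17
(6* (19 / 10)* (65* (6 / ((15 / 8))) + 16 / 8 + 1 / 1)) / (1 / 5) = 12027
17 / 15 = 1.13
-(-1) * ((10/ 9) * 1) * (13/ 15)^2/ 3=338/ 1215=0.28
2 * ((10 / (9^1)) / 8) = 5 / 18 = 0.28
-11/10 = -1.10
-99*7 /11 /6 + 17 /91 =-1877 /182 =-10.31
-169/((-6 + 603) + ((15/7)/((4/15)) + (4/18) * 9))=-4732/16997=-0.28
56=56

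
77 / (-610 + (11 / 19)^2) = -27797 / 220089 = -0.13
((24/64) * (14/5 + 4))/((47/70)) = 357/94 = 3.80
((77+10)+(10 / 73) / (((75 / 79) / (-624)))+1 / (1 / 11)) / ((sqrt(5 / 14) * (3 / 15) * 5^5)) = 2906 * sqrt(70) / 1140625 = 0.02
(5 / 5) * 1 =1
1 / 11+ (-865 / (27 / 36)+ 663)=-16178 / 33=-490.24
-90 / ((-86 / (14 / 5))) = 126 / 43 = 2.93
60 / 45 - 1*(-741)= 2227 / 3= 742.33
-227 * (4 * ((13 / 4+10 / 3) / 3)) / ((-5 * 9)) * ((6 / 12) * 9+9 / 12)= 125531 / 540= 232.46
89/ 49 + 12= 677/ 49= 13.82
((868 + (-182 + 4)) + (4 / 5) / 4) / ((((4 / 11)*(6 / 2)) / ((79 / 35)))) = 428417 / 300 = 1428.06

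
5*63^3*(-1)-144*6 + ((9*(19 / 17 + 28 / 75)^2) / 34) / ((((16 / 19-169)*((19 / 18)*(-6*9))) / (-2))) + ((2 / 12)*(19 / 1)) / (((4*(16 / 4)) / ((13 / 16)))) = -18853000578426887987 / 15069153600000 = -1251098.84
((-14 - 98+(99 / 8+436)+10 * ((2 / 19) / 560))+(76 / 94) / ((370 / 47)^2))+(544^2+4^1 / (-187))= 2017519963313287 / 6809679800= 296272.37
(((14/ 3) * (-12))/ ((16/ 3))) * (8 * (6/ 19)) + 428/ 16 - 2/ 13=69/ 988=0.07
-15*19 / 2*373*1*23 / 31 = -2445015 / 62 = -39435.73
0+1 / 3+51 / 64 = 217 / 192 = 1.13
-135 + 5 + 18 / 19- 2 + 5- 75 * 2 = -5245 / 19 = -276.05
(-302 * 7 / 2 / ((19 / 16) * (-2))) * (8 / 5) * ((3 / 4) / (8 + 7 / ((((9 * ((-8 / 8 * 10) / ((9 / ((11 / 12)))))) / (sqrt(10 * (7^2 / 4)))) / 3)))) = -123060168 * sqrt(10) / 16636495 - 24556224 / 3327299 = -30.77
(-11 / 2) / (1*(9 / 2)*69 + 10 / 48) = -132 / 7457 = -0.02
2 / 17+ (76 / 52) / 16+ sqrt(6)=739 / 3536+ sqrt(6)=2.66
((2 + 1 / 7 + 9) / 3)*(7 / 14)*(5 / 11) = 65 / 77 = 0.84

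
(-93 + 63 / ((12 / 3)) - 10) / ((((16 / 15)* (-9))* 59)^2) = -8725 / 32080896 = -0.00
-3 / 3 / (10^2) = -0.01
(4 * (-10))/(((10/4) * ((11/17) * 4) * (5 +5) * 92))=-17/2530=-0.01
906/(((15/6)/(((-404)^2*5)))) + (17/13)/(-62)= 238372397935/806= 295747391.98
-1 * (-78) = 78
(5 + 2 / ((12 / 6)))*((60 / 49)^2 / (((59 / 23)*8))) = 62100 / 141659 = 0.44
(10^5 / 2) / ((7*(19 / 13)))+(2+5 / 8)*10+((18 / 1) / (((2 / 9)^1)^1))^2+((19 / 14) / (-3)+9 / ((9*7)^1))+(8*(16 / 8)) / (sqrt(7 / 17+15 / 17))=8*sqrt(374) / 11+18312757 / 1596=11488.22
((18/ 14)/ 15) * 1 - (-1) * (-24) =-837/ 35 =-23.91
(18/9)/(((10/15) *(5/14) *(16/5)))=21/8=2.62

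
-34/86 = -17/43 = -0.40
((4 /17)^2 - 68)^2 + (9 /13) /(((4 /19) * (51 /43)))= 20061811555 /4343092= 4619.25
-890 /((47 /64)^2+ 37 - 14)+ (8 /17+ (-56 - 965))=-1734711013 /1639089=-1058.34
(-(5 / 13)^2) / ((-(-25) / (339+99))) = -438 / 169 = -2.59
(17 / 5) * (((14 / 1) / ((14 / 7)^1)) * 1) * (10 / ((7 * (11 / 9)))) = 306 / 11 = 27.82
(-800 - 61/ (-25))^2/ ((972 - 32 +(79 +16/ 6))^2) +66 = 391089854739/ 5871390625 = 66.61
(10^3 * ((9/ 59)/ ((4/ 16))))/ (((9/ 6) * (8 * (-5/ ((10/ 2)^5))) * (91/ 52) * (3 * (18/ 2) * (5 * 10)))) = -50000/ 3717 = -13.45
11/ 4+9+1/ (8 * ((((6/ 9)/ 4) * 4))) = 191/ 16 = 11.94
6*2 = 12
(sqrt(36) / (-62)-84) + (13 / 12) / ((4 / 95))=-58.37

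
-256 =-256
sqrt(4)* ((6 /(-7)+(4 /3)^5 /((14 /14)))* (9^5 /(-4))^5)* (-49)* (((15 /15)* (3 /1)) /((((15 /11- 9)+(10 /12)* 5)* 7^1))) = -835021714943060390752950735 /29312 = -28487367458483228396320.64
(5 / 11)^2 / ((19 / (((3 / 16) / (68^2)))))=75 / 170089216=0.00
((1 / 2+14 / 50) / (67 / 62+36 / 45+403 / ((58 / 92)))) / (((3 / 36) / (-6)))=-841464 / 9606145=-0.09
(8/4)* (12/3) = 8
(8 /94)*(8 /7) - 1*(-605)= 199077 /329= 605.10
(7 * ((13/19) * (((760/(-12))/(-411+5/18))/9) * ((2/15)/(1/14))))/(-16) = -0.01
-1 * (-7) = 7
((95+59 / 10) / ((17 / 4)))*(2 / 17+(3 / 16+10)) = 2828227 / 11560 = 244.66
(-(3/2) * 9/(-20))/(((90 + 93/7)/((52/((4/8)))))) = 819/1205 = 0.68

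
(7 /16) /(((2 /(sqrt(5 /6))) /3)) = 0.60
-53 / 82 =-0.65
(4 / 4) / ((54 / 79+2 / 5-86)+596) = 395 / 201878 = 0.00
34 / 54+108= 2933 / 27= 108.63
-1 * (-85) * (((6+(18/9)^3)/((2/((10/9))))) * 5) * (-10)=-297500/9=-33055.56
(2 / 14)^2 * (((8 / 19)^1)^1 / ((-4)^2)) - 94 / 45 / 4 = -21856 / 41895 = -0.52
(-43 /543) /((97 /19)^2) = -15523 /5109087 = -0.00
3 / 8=0.38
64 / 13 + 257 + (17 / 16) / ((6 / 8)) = 263.34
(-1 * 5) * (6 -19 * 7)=635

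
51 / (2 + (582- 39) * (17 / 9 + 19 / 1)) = 9 / 2002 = 0.00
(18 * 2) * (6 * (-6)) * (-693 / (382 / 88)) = 39517632 / 191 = 206898.60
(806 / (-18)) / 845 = -0.05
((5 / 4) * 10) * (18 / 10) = 45 / 2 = 22.50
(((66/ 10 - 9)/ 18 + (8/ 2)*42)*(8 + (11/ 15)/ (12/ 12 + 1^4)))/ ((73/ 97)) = 30652873/ 16425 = 1866.23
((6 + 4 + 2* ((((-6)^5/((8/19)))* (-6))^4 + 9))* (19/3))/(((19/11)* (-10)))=-331670729409449501522/3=-110556909803149833840.67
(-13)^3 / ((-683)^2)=-2197 / 466489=-0.00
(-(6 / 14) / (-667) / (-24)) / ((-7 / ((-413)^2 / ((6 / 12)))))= 3481 / 2668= 1.30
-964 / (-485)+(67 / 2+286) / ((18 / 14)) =242973 / 970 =250.49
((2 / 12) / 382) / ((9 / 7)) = 7 / 20628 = 0.00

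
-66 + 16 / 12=-194 / 3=-64.67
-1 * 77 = -77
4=4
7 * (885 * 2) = 12390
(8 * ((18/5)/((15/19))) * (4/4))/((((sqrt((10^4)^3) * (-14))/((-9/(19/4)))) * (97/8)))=108/265234375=0.00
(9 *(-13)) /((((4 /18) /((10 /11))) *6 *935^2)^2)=-1053 /14796254628100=-0.00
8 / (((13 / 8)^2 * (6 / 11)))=2816 / 507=5.55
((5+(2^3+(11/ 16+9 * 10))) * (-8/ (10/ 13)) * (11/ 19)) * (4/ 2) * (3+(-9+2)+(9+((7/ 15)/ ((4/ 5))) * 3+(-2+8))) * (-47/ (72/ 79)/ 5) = 4991545559/ 30400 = 164195.58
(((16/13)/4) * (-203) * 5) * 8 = -32480/13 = -2498.46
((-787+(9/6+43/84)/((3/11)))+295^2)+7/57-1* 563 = 85682.50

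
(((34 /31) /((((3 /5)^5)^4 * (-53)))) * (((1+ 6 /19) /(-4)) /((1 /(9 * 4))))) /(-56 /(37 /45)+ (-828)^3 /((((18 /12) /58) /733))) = -1499652862548828125 /3599790257501524567072506636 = -0.00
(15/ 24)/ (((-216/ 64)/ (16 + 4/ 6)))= -250/ 81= -3.09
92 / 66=46 / 33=1.39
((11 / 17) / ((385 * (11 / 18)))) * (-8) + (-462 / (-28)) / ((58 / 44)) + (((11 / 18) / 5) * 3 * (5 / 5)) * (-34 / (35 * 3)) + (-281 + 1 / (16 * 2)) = -268.59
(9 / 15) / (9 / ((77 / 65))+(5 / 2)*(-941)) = -462 / 1805575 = -0.00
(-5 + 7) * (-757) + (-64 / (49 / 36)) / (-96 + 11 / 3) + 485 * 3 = -793895 / 13573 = -58.49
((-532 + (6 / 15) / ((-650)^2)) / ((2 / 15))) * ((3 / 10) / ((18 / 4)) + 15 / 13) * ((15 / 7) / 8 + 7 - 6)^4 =-12583.36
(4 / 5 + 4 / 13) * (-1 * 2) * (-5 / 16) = 9 / 13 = 0.69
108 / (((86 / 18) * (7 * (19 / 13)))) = 12636 / 5719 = 2.21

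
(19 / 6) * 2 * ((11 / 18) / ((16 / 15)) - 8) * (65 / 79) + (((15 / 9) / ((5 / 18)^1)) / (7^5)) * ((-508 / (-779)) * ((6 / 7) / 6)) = -80701538088809 / 2085188287392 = -38.70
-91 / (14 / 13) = -169 / 2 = -84.50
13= 13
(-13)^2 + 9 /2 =347 /2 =173.50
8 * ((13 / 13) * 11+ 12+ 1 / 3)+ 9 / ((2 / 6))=641 / 3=213.67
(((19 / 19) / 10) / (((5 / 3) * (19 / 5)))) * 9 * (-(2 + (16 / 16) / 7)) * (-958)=38799 / 133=291.72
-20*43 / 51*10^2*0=0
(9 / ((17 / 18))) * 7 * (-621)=-704214 / 17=-41424.35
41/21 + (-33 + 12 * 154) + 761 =54137/21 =2577.95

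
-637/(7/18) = -1638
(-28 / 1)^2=784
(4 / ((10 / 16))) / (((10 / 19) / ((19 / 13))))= 5776 / 325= 17.77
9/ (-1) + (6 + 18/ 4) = 3/ 2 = 1.50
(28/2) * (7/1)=98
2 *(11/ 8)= 11/ 4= 2.75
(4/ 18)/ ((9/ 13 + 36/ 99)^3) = 5848414/ 30986559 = 0.19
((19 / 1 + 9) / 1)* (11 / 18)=154 / 9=17.11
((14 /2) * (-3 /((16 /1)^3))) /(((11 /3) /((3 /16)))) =-189 /720896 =-0.00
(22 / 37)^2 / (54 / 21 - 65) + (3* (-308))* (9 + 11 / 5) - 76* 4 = -31865364732 / 2991265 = -10652.81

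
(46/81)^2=2116/6561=0.32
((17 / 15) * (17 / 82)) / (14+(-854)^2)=289 / 897075900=0.00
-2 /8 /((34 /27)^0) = -1 /4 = -0.25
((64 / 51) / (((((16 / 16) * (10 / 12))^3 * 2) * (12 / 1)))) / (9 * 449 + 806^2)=192 / 1389063625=0.00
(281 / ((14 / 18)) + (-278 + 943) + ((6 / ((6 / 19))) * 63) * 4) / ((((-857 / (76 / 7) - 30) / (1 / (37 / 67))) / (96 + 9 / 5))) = -547797360 / 57953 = -9452.44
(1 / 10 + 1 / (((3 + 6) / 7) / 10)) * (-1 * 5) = -709 / 18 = -39.39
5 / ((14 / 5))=25 / 14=1.79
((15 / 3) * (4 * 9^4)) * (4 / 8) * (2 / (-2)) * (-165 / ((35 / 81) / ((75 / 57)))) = 4384388250 / 133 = 32965325.19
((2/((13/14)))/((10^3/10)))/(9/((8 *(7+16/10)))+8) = 2408/909025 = 0.00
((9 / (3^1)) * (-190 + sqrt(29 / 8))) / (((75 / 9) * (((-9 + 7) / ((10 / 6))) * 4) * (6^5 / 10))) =95 / 5184 - sqrt(58) / 41472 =0.02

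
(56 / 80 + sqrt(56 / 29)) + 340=2 * sqrt(406) / 29 + 3407 / 10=342.09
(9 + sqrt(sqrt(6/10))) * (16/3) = 16 * 3^(1/4) * 5^(3/4)/15 + 48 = 52.69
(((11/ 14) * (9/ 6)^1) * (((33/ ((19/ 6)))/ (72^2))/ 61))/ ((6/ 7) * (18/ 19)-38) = -121/ 115855104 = -0.00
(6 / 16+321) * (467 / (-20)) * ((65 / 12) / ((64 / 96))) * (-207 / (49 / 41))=132469687467 / 12544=10560402.38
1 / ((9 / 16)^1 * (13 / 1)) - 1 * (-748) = 87532 / 117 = 748.14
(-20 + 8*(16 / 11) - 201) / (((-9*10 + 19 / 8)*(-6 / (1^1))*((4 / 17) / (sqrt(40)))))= -10.70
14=14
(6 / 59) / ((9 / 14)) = 28 / 177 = 0.16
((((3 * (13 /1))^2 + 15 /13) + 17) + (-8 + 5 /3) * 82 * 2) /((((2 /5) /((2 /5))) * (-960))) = -0.52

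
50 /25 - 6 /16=13 /8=1.62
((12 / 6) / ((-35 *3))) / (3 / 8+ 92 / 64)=-32 / 3045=-0.01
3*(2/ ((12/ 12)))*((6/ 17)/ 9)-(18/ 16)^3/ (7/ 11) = -121987/ 60928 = -2.00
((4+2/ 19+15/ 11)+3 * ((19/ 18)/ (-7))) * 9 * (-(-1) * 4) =264210/ 1463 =180.59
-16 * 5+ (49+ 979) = 948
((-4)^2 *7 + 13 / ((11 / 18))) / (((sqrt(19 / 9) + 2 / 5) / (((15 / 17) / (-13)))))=1979100 / 1067209 -1649250 *sqrt(19) / 1067209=-4.88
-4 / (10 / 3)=-6 / 5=-1.20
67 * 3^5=16281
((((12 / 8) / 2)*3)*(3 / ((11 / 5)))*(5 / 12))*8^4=57600 / 11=5236.36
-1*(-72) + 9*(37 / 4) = 621 / 4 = 155.25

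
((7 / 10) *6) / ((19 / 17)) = 357 / 95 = 3.76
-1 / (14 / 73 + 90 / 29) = -2117 / 6976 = -0.30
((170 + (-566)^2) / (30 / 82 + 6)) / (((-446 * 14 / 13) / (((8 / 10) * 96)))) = -8050.97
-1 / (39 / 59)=-59 / 39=-1.51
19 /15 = 1.27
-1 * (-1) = 1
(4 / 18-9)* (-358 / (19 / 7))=197974 / 171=1157.74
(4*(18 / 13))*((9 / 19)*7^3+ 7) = 231840 / 247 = 938.62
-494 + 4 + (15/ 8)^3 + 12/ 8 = -246737/ 512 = -481.91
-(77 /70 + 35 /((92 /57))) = -22.78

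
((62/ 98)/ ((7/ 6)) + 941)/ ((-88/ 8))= -29359/ 343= -85.59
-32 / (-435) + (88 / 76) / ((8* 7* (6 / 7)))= 2153 / 22040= 0.10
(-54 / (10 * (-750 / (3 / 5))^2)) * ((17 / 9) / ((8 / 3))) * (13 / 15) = -663 / 312500000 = -0.00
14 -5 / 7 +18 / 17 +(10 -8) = 1945 / 119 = 16.34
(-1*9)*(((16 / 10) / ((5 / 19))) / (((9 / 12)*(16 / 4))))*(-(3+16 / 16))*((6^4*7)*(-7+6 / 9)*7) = -29343928.32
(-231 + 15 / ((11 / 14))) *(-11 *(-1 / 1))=-2331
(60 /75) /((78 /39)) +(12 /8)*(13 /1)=199 /10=19.90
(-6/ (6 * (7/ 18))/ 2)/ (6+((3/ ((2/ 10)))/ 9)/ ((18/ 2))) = -243/ 1169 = -0.21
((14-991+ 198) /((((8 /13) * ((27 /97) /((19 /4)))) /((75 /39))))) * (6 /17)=-14661.94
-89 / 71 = -1.25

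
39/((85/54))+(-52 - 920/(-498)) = -25.38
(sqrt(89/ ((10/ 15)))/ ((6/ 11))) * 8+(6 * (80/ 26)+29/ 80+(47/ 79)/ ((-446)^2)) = 188.29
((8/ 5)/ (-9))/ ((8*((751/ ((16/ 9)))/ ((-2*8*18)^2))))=-16384/ 3755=-4.36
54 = 54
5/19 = 0.26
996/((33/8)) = 2656/11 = 241.45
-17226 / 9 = -1914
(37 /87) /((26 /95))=3515 /2262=1.55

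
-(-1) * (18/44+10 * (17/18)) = 1951/198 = 9.85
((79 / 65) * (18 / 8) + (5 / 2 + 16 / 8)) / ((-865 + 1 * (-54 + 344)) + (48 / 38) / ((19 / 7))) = -679041 / 53925820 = -0.01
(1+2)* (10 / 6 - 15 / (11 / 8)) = -305 / 11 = -27.73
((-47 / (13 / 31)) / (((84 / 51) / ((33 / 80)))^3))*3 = -771737120451 / 146112512000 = -5.28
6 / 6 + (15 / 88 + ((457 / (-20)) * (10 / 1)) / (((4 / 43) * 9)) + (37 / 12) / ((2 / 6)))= -51977 / 198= -262.51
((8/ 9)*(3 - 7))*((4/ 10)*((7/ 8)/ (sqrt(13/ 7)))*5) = -56*sqrt(91)/ 117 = -4.57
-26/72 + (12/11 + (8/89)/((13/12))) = 0.81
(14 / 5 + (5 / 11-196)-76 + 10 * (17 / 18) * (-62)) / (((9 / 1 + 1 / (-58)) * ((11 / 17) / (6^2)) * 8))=-208479347 / 315205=-661.41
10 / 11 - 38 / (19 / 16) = -342 / 11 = -31.09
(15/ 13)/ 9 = 5/ 39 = 0.13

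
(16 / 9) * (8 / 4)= 32 / 9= 3.56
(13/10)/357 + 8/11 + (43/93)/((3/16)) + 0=11675299/3652110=3.20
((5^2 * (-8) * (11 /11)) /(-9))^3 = 8000000 /729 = 10973.94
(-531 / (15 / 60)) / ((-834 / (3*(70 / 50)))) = 7434 / 695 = 10.70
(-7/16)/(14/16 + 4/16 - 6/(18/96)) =7/494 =0.01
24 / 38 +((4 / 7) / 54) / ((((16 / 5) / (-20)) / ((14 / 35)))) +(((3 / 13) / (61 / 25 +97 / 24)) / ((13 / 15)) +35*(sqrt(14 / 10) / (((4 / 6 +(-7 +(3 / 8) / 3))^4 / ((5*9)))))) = 1525141693 / 2360152431 +104509440*sqrt(35) / 492884401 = 1.90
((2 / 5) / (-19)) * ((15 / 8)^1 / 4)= -3 / 304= -0.01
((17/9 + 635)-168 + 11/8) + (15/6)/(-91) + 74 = 3565837/6552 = 544.24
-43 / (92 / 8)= -86 / 23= -3.74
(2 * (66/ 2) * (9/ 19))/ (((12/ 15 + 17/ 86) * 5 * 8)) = 387/ 494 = 0.78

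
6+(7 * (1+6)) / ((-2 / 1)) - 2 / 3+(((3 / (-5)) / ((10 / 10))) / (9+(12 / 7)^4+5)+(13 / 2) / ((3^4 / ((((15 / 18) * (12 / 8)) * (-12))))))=-149656981 / 7337250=-20.40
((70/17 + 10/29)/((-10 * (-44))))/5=1/493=0.00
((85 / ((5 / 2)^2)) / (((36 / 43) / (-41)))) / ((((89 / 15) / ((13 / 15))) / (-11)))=4285853 / 4005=1070.13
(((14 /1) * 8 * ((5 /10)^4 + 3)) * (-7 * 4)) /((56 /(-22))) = 3773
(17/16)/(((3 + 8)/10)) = 85/88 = 0.97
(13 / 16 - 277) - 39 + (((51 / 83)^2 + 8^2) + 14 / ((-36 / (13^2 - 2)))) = -313233403 / 992016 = -315.75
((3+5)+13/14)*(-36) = -2250/7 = -321.43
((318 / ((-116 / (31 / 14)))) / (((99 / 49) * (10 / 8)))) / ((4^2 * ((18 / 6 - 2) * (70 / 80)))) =-1643 / 9570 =-0.17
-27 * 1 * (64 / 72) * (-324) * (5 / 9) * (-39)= -168480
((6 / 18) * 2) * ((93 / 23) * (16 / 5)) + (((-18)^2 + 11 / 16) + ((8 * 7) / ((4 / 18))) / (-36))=600417 / 1840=326.31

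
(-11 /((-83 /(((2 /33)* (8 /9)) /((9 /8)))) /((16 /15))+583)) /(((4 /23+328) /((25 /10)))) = 29440 /366061017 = 0.00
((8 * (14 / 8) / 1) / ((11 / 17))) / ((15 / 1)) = 238 / 165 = 1.44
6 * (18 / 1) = 108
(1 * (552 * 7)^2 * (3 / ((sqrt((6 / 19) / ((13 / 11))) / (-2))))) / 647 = -14930496 * sqrt(16302) / 7117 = -267853.74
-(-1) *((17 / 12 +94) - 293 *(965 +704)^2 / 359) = -9793621421 / 4308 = -2273356.88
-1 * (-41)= 41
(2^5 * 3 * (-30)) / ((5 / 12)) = -6912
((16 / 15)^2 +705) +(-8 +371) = 240556 / 225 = 1069.14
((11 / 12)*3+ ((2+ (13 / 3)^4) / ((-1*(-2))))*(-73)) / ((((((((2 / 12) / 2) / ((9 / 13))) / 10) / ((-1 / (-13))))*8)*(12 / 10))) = -104816675 / 12168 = -8614.13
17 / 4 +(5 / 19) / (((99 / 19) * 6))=5059 / 1188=4.26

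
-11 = -11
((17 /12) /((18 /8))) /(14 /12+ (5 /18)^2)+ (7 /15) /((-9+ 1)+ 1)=0.44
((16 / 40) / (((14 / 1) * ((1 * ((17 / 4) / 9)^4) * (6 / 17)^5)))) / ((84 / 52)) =15912 / 245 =64.95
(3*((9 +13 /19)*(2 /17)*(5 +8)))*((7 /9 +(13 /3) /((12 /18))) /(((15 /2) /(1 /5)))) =626704 /72675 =8.62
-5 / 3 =-1.67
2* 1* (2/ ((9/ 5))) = 2.22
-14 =-14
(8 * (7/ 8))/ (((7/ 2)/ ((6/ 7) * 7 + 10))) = 32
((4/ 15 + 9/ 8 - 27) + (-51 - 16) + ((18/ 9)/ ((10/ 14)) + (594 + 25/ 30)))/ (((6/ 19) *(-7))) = -383819/ 1680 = -228.46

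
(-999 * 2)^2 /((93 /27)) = 35928036 /31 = 1158968.90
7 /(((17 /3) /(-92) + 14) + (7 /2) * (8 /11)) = 21252 /50045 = 0.42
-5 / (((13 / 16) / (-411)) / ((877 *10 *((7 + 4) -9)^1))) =44362707.69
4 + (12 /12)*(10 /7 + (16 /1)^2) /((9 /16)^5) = 1891187324 /413343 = 4575.35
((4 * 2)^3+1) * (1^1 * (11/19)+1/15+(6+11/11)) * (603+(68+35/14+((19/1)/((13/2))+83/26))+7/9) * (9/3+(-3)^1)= 0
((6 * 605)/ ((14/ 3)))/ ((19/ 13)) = 70785/ 133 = 532.22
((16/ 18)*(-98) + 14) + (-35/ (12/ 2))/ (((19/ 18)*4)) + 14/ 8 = -12439/ 171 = -72.74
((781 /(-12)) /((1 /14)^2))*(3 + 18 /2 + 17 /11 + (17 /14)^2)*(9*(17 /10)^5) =-9793575826203 /400000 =-24483939.57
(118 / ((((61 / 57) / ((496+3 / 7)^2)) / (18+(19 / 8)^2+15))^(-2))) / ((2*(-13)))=-2159055417344 / 37666956635866620973828125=-0.00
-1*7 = -7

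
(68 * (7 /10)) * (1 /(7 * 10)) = 17 /25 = 0.68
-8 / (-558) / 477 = 4 / 133083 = 0.00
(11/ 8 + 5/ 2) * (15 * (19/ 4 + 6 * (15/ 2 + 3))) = 126015/ 32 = 3937.97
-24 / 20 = -6 / 5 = -1.20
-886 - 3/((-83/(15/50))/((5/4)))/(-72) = -4706433/5312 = -886.00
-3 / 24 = -1 / 8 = -0.12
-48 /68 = -12 /17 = -0.71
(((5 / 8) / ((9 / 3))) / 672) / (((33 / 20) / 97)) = 2425 / 133056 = 0.02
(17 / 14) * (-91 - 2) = -1581 / 14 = -112.93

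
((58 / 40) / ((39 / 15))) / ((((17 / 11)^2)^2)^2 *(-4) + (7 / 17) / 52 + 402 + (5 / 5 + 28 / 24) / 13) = 317036784999 / 154629273697399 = 0.00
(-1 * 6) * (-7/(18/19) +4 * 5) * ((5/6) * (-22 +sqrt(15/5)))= 12485/9 - 1135 * sqrt(3)/18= 1278.01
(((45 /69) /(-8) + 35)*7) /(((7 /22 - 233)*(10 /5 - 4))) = 494725 /941896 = 0.53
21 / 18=7 / 6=1.17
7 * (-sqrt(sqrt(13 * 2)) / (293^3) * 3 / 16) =-21 * 26^(1 / 4) / 402460112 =-0.00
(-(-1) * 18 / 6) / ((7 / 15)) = 45 / 7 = 6.43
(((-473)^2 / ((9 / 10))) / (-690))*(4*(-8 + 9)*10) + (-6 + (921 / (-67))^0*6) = -8949160 / 621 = -14410.89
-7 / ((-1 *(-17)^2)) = 0.02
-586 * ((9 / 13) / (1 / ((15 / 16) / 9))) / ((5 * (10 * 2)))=-879 / 2080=-0.42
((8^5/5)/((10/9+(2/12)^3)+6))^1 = 7077888/7685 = 921.00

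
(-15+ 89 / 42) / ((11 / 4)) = -1082 / 231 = -4.68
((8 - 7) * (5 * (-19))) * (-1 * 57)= 5415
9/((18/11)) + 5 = 21/2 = 10.50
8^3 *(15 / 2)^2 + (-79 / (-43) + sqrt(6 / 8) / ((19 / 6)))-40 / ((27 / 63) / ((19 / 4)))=3 *sqrt(3) / 19 + 3658247 / 129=28358.78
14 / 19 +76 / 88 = 669 / 418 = 1.60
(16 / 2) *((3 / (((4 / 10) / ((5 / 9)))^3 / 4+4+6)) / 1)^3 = 102996826171875 / 490310490779864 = 0.21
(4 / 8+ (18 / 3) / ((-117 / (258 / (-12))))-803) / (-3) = 62509 / 234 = 267.13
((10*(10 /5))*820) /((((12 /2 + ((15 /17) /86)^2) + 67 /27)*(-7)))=-946460203200 /3426365257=-276.23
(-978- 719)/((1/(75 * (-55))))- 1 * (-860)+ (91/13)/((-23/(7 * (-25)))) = 161023880/23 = 7001038.26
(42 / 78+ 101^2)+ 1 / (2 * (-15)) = 3978587 / 390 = 10201.51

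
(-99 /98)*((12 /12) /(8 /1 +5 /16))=-792 /6517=-0.12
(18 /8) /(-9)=-1 /4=-0.25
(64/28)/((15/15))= 16/7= 2.29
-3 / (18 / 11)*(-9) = 33 / 2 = 16.50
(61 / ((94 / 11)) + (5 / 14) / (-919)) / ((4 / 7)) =1079077 / 86386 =12.49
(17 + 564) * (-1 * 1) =-581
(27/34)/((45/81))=243/170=1.43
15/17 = 0.88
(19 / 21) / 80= 19 / 1680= 0.01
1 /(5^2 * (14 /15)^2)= 9 /196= 0.05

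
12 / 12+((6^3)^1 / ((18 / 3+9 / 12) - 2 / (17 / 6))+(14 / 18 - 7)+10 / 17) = 651955 / 20961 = 31.10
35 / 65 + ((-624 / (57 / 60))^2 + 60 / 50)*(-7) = -70866616471 / 23465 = -3020098.72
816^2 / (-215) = -3097.00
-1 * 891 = -891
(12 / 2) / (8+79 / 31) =62 / 109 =0.57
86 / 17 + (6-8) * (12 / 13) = 710 / 221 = 3.21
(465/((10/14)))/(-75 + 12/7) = -1519/171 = -8.88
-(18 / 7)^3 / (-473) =5832 / 162239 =0.04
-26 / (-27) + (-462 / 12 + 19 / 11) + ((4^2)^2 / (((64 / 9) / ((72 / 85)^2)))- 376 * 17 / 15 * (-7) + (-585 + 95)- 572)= 8201145221 / 4291650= 1910.95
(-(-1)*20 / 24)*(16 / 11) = 40 / 33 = 1.21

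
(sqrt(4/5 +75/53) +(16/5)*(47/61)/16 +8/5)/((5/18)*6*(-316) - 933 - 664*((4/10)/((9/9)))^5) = -1003125/838635259 - 1875*sqrt(155555)/728650307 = -0.00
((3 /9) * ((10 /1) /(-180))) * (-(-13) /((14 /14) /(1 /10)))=-13 /540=-0.02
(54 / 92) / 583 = 27 / 26818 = 0.00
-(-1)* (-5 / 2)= -5 / 2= -2.50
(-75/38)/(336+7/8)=-60/10241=-0.01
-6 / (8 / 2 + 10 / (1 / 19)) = -3 / 97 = -0.03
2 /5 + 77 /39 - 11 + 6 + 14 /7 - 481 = -93917 /195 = -481.63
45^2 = 2025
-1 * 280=-280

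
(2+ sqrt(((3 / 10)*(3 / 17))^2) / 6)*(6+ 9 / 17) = 75813 / 5780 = 13.12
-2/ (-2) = 1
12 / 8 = 3 / 2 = 1.50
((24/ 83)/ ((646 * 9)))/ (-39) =-4/ 3136653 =-0.00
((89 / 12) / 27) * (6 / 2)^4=89 / 4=22.25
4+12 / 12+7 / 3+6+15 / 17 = 725 / 51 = 14.22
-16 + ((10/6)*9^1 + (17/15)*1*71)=1192/15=79.47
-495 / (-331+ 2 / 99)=49005 / 32767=1.50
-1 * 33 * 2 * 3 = -198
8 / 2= 4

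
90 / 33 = 30 / 11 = 2.73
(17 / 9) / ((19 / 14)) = 238 / 171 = 1.39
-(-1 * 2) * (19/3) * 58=2204/3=734.67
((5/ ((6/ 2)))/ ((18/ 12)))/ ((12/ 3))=5/ 18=0.28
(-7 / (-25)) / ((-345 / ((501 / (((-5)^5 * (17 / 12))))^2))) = -84336336 / 8114013671875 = -0.00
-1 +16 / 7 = 1.29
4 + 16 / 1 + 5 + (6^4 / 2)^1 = 673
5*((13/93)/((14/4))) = 130/651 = 0.20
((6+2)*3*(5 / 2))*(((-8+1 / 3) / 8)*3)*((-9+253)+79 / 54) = -1524325 / 36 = -42342.36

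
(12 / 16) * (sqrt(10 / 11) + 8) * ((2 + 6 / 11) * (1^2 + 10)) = 21 * sqrt(110) / 11 + 168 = 188.02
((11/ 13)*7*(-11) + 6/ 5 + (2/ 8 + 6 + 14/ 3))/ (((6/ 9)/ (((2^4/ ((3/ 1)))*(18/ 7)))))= -1091.05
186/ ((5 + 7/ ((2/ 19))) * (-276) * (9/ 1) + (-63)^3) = -62/ 142551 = -0.00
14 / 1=14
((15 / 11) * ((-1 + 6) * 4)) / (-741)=-100 / 2717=-0.04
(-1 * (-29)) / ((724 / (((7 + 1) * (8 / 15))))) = 464 / 2715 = 0.17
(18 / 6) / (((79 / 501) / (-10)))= -15030 / 79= -190.25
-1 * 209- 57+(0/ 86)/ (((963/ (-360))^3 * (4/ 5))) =-266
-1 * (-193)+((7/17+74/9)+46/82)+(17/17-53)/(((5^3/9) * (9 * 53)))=8402618429/41558625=202.19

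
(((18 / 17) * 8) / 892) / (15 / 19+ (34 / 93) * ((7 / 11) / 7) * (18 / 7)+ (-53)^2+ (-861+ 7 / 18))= 29388744 / 6032577815911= 0.00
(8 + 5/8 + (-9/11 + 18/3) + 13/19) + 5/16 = 49503/3344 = 14.80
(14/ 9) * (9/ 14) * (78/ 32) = 39/ 16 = 2.44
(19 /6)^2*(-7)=-2527 /36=-70.19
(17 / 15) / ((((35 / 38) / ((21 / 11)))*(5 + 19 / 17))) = 5491 / 14300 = 0.38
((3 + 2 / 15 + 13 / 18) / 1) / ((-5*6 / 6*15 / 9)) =-347 / 750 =-0.46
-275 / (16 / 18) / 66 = -75 / 16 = -4.69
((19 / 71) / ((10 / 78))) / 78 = 19 / 710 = 0.03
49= 49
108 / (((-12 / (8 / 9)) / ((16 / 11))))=-128 / 11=-11.64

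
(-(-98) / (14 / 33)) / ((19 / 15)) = 3465 / 19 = 182.37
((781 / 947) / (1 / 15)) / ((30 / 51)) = 39831 / 1894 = 21.03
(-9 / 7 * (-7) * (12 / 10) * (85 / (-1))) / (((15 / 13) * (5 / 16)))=-63648 / 25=-2545.92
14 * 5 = 70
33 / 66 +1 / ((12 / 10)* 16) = 53 / 96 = 0.55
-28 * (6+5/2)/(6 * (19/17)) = -2023/57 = -35.49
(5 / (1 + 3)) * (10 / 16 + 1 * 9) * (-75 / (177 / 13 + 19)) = -375375 / 13568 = -27.67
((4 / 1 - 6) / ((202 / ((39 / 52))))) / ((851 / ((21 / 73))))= -63 / 25097692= -0.00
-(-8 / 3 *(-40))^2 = -102400 / 9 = -11377.78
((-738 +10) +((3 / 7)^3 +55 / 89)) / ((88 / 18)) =-49955373 / 335797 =-148.77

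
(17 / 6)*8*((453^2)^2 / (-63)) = -106056662604 / 7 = -15150951800.57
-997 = -997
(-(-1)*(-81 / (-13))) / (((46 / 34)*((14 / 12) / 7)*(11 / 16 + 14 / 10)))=660960 / 49933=13.24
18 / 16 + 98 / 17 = 937 / 136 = 6.89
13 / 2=6.50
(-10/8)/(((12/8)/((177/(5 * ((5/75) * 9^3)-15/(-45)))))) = -177/292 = -0.61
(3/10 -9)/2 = -87/20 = -4.35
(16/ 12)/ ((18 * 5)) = 2/ 135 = 0.01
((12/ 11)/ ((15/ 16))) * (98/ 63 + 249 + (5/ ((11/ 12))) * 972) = 7035968/ 1089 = 6460.94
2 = 2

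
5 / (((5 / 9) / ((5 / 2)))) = 45 / 2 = 22.50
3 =3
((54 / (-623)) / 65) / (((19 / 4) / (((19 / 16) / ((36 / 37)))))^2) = -1369 / 15550080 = -0.00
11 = 11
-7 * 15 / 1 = -105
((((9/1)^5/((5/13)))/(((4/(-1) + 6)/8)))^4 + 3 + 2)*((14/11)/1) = 181016805542288261447502.20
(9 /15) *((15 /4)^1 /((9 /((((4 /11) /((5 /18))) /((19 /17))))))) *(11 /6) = 51 /95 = 0.54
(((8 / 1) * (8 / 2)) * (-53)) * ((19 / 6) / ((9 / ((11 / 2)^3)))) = -2680634 / 27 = -99282.74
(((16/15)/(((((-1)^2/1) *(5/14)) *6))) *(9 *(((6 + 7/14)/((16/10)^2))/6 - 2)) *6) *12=-25431/50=-508.62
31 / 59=0.53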